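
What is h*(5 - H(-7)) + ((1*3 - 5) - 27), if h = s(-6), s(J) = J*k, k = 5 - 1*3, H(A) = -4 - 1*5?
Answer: -197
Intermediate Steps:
H(A) = -9 (H(A) = -4 - 5 = -9)
k = 2 (k = 5 - 3 = 2)
s(J) = 2*J (s(J) = J*2 = 2*J)
h = -12 (h = 2*(-6) = -12)
h*(5 - H(-7)) + ((1*3 - 5) - 27) = -12*(5 - 1*(-9)) + ((1*3 - 5) - 27) = -12*(5 + 9) + ((3 - 5) - 27) = -12*14 + (-2 - 27) = -168 - 29 = -197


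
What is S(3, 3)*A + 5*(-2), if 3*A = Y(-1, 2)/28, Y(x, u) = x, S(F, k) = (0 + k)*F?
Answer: -283/28 ≈ -10.107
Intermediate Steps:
S(F, k) = F*k (S(F, k) = k*F = F*k)
A = -1/84 (A = (-1/28)/3 = (-1*1/28)/3 = (⅓)*(-1/28) = -1/84 ≈ -0.011905)
S(3, 3)*A + 5*(-2) = (3*3)*(-1/84) + 5*(-2) = 9*(-1/84) - 10 = -3/28 - 10 = -283/28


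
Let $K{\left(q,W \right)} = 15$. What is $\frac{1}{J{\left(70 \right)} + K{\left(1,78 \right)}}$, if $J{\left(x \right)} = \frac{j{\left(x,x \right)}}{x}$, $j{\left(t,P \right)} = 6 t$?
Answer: $\frac{1}{21} \approx 0.047619$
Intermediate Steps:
$J{\left(x \right)} = 6$ ($J{\left(x \right)} = \frac{6 x}{x} = 6$)
$\frac{1}{J{\left(70 \right)} + K{\left(1,78 \right)}} = \frac{1}{6 + 15} = \frac{1}{21}$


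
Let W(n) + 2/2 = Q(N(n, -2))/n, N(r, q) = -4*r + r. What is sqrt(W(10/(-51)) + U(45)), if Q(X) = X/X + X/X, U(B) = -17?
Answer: I*sqrt(705)/5 ≈ 5.3104*I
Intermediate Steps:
N(r, q) = -3*r
Q(X) = 2 (Q(X) = 1 + 1 = 2)
W(n) = -1 + 2/n
sqrt(W(10/(-51)) + U(45)) = sqrt((2 - 10/(-51))/((10/(-51))) - 17) = sqrt((2 - 10*(-1)/51)/((10*(-1/51))) - 17) = sqrt((2 - 1*(-10/51))/(-10/51) - 17) = sqrt(-51*(2 + 10/51)/10 - 17) = sqrt(-51/10*112/51 - 17) = sqrt(-56/5 - 17) = sqrt(-141/5) = I*sqrt(705)/5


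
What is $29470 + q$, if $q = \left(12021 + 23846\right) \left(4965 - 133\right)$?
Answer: $173338814$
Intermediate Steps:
$q = 173309344$ ($q = 35867 \cdot 4832 = 173309344$)
$29470 + q = 29470 + 173309344 = 173338814$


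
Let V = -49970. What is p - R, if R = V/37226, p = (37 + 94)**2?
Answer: 319442678/18613 ≈ 17162.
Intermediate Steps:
p = 17161 (p = 131**2 = 17161)
R = -24985/18613 (R = -49970/37226 = -49970*1/37226 = -24985/18613 ≈ -1.3423)
p - R = 17161 - 1*(-24985/18613) = 17161 + 24985/18613 = 319442678/18613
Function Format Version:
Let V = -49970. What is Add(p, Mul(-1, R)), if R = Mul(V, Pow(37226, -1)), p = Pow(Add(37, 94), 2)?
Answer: Rational(319442678, 18613) ≈ 17162.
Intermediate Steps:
p = 17161 (p = Pow(131, 2) = 17161)
R = Rational(-24985, 18613) (R = Mul(-49970, Pow(37226, -1)) = Mul(-49970, Rational(1, 37226)) = Rational(-24985, 18613) ≈ -1.3423)
Add(p, Mul(-1, R)) = Add(17161, Mul(-1, Rational(-24985, 18613))) = Add(17161, Rational(24985, 18613)) = Rational(319442678, 18613)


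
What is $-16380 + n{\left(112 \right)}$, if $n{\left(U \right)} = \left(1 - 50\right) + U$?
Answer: $-16317$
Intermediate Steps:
$n{\left(U \right)} = -49 + U$
$-16380 + n{\left(112 \right)} = -16380 + \left(-49 + 112\right) = -16380 + 63 = -16317$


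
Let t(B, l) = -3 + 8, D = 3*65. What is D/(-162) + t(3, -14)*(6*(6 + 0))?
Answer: 9655/54 ≈ 178.80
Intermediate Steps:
D = 195
t(B, l) = 5
D/(-162) + t(3, -14)*(6*(6 + 0)) = 195/(-162) + 5*(6*(6 + 0)) = 195*(-1/162) + 5*(6*6) = -65/54 + 5*36 = -65/54 + 180 = 9655/54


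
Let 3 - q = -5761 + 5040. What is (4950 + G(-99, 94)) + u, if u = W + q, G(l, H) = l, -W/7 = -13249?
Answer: 98318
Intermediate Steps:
W = 92743 (W = -7*(-13249) = 92743)
q = 724 (q = 3 - (-5761 + 5040) = 3 - 1*(-721) = 3 + 721 = 724)
u = 93467 (u = 92743 + 724 = 93467)
(4950 + G(-99, 94)) + u = (4950 - 99) + 93467 = 4851 + 93467 = 98318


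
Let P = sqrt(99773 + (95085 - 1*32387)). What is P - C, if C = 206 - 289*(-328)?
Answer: -94998 + sqrt(162471) ≈ -94595.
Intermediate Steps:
C = 94998 (C = 206 + 94792 = 94998)
P = sqrt(162471) (P = sqrt(99773 + (95085 - 32387)) = sqrt(99773 + 62698) = sqrt(162471) ≈ 403.08)
P - C = sqrt(162471) - 1*94998 = sqrt(162471) - 94998 = -94998 + sqrt(162471)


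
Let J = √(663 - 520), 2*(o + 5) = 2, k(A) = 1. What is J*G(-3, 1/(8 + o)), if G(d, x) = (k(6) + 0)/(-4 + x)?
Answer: -4*√143/15 ≈ -3.1889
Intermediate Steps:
o = -4 (o = -5 + (½)*2 = -5 + 1 = -4)
G(d, x) = 1/(-4 + x) (G(d, x) = (1 + 0)/(-4 + x) = 1/(-4 + x))
J = √143 ≈ 11.958
J*G(-3, 1/(8 + o)) = √143/(-4 + 1/(8 - 4)) = √143/(-4 + 1/4) = √143/(-4 + ¼) = √143/(-15/4) = √143*(-4/15) = -4*√143/15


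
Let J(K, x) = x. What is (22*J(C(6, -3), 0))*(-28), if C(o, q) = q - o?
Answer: 0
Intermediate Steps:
(22*J(C(6, -3), 0))*(-28) = (22*0)*(-28) = 0*(-28) = 0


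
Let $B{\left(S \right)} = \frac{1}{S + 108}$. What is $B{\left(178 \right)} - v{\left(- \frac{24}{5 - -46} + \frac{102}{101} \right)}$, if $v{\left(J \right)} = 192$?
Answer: $- \frac{54911}{286} \approx -192.0$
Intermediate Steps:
$B{\left(S \right)} = \frac{1}{108 + S}$
$B{\left(178 \right)} - v{\left(- \frac{24}{5 - -46} + \frac{102}{101} \right)} = \frac{1}{108 + 178} - 192 = \frac{1}{286} - 192 = - \frac{54911}{286}$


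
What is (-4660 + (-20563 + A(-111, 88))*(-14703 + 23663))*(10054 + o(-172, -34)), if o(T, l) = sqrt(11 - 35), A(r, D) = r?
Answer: -1862440159800 - 370487400*I*sqrt(6) ≈ -1.8624e+12 - 9.075e+8*I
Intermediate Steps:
o(T, l) = 2*I*sqrt(6) (o(T, l) = sqrt(-24) = 2*I*sqrt(6))
(-4660 + (-20563 + A(-111, 88))*(-14703 + 23663))*(10054 + o(-172, -34)) = (-4660 + (-20563 - 111)*(-14703 + 23663))*(10054 + 2*I*sqrt(6)) = (-4660 - 20674*8960)*(10054 + 2*I*sqrt(6)) = (-4660 - 185239040)*(10054 + 2*I*sqrt(6)) = -185243700*(10054 + 2*I*sqrt(6)) = -1862440159800 - 370487400*I*sqrt(6)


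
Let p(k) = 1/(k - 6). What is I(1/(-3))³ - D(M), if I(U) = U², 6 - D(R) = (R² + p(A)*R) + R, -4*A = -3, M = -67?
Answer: 22599979/5103 ≈ 4428.8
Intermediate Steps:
A = ¾ (A = -¼*(-3) = ¾ ≈ 0.75000)
p(k) = 1/(-6 + k)
D(R) = 6 - R² - 17*R/21 (D(R) = 6 - ((R² + R/(-6 + ¾)) + R) = 6 - ((R² + R/(-21/4)) + R) = 6 - ((R² - 4*R/21) + R) = 6 - (R² + 17*R/21) = 6 + (-R² - 17*R/21) = 6 - R² - 17*R/21)
I(1/(-3))³ - D(M) = ((1/(-3))²)³ - (6 - 1*(-67)² - 17/21*(-67)) = ((-⅓)²)³ - (6 - 1*4489 + 1139/21) = (⅑)³ - (6 - 4489 + 1139/21) = 1/729 - 1*(-93004/21) = 1/729 + 93004/21 = 22599979/5103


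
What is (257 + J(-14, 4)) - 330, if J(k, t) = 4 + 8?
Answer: -61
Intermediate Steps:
J(k, t) = 12
(257 + J(-14, 4)) - 330 = (257 + 12) - 330 = 269 - 330 = -61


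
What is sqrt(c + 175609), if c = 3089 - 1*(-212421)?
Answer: sqrt(391119) ≈ 625.39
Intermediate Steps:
c = 215510 (c = 3089 + 212421 = 215510)
sqrt(c + 175609) = sqrt(215510 + 175609) = sqrt(391119)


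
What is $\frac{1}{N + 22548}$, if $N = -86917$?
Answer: $- \frac{1}{64369} \approx -1.5535 \cdot 10^{-5}$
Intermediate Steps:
$\frac{1}{N + 22548} = \frac{1}{-86917 + 22548} = \frac{1}{-64369} = - \frac{1}{64369}$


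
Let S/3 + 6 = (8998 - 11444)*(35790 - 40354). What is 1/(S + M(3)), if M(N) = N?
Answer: 1/33490617 ≈ 2.9859e-8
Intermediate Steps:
S = 33490614 (S = -18 + 3*((8998 - 11444)*(35790 - 40354)) = -18 + 3*(-2446*(-4564)) = -18 + 3*11163544 = -18 + 33490632 = 33490614)
1/(S + M(3)) = 1/(33490614 + 3) = 1/33490617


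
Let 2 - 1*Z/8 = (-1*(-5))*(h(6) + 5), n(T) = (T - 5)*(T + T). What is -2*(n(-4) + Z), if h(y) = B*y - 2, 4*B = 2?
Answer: 304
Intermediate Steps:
B = ½ (B = (¼)*2 = ½ ≈ 0.50000)
h(y) = -2 + y/2 (h(y) = y/2 - 2 = -2 + y/2)
n(T) = 2*T*(-5 + T) (n(T) = (-5 + T)*(2*T) = 2*T*(-5 + T))
Z = -224 (Z = 16 - 8*(-1*(-5))*((-2 + (½)*6) + 5) = 16 - 40*((-2 + 3) + 5) = 16 - 40*(1 + 5) = 16 - 40*6 = 16 - 8*30 = 16 - 240 = -224)
-2*(n(-4) + Z) = -2*(2*(-4)*(-5 - 4) - 224) = -2*(2*(-4)*(-9) - 224) = -2*(72 - 224) = -2*(-152) = 304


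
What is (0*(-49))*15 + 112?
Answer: 112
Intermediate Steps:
(0*(-49))*15 + 112 = 0*15 + 112 = 0 + 112 = 112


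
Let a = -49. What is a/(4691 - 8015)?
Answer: 49/3324 ≈ 0.014741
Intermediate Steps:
a/(4691 - 8015) = -49/(4691 - 8015) = -49/(-3324) = -1/3324*(-49) = 49/3324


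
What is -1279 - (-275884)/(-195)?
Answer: -525289/195 ≈ -2693.8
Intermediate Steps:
-1279 - (-275884)/(-195) = -1279 - (-275884)*(-1)/195 = -1279 - 334*826/195 = -1279 - 275884/195 = -525289/195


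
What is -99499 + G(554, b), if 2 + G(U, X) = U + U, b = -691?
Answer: -98393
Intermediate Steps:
G(U, X) = -2 + 2*U (G(U, X) = -2 + (U + U) = -2 + 2*U)
-99499 + G(554, b) = -99499 + (-2 + 2*554) = -99499 + (-2 + 1108) = -99499 + 1106 = -98393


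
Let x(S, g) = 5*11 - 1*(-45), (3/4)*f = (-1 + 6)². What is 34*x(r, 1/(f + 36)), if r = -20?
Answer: 3400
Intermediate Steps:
f = 100/3 (f = 4*(-1 + 6)²/3 = (4/3)*5² = (4/3)*25 = 100/3 ≈ 33.333)
x(S, g) = 100 (x(S, g) = 55 + 45 = 100)
34*x(r, 1/(f + 36)) = 34*100 = 3400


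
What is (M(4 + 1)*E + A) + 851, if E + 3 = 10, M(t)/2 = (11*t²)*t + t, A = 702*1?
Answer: 20873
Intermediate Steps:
A = 702
M(t) = 2*t + 22*t³ (M(t) = 2*((11*t²)*t + t) = 2*(11*t³ + t) = 2*(t + 11*t³) = 2*t + 22*t³)
E = 7 (E = -3 + 10 = 7)
(M(4 + 1)*E + A) + 851 = ((2*(4 + 1) + 22*(4 + 1)³)*7 + 702) + 851 = ((2*5 + 22*5³)*7 + 702) + 851 = ((10 + 22*125)*7 + 702) + 851 = ((10 + 2750)*7 + 702) + 851 = (2760*7 + 702) + 851 = (19320 + 702) + 851 = 20022 + 851 = 20873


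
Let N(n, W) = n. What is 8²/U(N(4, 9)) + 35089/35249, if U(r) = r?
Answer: 599073/35249 ≈ 16.995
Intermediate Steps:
8²/U(N(4, 9)) + 35089/35249 = 8²/4 + 35089/35249 = 64*(¼) + 35089*(1/35249) = 16 + 35089/35249 = 599073/35249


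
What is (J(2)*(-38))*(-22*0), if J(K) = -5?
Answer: 0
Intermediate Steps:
(J(2)*(-38))*(-22*0) = (-5*(-38))*(-22*0) = 190*0 = 0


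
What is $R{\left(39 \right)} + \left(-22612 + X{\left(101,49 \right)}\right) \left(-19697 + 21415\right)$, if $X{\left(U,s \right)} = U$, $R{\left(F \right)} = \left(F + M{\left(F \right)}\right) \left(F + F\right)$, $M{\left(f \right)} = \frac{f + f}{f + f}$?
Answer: $-38670778$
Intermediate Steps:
$M{\left(f \right)} = 1$ ($M{\left(f \right)} = \frac{2 f}{2 f} = 2 f \frac{1}{2 f} = 1$)
$R{\left(F \right)} = 2 F \left(1 + F\right)$ ($R{\left(F \right)} = \left(F + 1\right) \left(F + F\right) = \left(1 + F\right) 2 F = 2 F \left(1 + F\right)$)
$R{\left(39 \right)} + \left(-22612 + X{\left(101,49 \right)}\right) \left(-19697 + 21415\right) = 2 \cdot 39 \left(1 + 39\right) + \left(-22612 + 101\right) \left(-19697 + 21415\right) = 2 \cdot 39 \cdot 40 - 38673898 = 3120 - 38673898 = -38670778$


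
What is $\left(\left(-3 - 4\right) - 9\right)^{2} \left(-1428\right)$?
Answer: $-365568$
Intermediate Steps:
$\left(\left(-3 - 4\right) - 9\right)^{2} \left(-1428\right) = \left(-7 - 9\right)^{2} \left(-1428\right) = \left(-16\right)^{2} \left(-1428\right) = 256 \left(-1428\right) = -365568$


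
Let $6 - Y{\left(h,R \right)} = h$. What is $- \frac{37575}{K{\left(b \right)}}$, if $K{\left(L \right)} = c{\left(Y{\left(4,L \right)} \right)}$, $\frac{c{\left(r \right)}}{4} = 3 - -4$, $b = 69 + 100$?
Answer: $- \frac{37575}{28} \approx -1342.0$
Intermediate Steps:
$Y{\left(h,R \right)} = 6 - h$
$b = 169$
$c{\left(r \right)} = 28$ ($c{\left(r \right)} = 4 \left(3 - -4\right) = 4 \left(3 + 4\right) = 4 \cdot 7 = 28$)
$K{\left(L \right)} = 28$
$- \frac{37575}{K{\left(b \right)}} = - \frac{37575}{28}$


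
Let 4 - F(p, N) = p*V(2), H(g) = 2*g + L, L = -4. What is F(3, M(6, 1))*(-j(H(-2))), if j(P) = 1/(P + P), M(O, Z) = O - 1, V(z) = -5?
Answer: 19/16 ≈ 1.1875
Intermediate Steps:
M(O, Z) = -1 + O
H(g) = -4 + 2*g (H(g) = 2*g - 4 = -4 + 2*g)
j(P) = 1/(2*P)
F(p, N) = 4 + 5*p (F(p, N) = 4 - p*(-5) = 4 - (-5)*p = 4 + 5*p)
F(3, M(6, 1))*(-j(H(-2))) = (4 + 5*3)*(-1/(2*(-4 + 2*(-2)))) = (4 + 15)*(-1/(2*(-4 - 4))) = 19*(-1/(2*(-8))) = 19*(-(-1)/(2*8)) = 19*(-1*(-1/16)) = 19*(1/16) = 19/16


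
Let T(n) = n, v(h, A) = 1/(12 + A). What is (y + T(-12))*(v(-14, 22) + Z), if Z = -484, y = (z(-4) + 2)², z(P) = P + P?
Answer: -197460/17 ≈ -11615.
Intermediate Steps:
z(P) = 2*P
y = 36 (y = (2*(-4) + 2)² = (-8 + 2)² = (-6)² = 36)
(y + T(-12))*(v(-14, 22) + Z) = (36 - 12)*(1/(12 + 22) - 484) = 24*(1/34 - 484) = 24*(-16455/34) = -197460/17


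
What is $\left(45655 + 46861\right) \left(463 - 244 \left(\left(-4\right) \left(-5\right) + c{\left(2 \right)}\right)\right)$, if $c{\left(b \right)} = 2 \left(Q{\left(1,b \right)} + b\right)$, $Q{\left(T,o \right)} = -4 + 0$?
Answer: $-318347556$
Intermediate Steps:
$Q{\left(T,o \right)} = -4$
$c{\left(b \right)} = -8 + 2 b$ ($c{\left(b \right)} = 2 \left(-4 + b\right) = -8 + 2 b$)
$\left(45655 + 46861\right) \left(463 - 244 \left(\left(-4\right) \left(-5\right) + c{\left(2 \right)}\right)\right) = \left(45655 + 46861\right) \left(463 - 244 \left(\left(-4\right) \left(-5\right) + \left(-8 + 2 \cdot 2\right)\right)\right) = 92516 \left(463 - 244 \left(20 + \left(-8 + 4\right)\right)\right) = 92516 \left(463 - 244 \left(20 - 4\right)\right) = 92516 \left(463 - 3904\right) = 92516 \left(-3441\right) = -318347556$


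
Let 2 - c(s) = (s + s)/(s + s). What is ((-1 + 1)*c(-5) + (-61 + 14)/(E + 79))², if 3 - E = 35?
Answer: 1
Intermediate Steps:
E = -32 (E = 3 - 1*35 = 3 - 35 = -32)
c(s) = 1 (c(s) = 2 - (s + s)/(s + s) = 2 - 2*s/(2*s) = 2 - 2*s*1/(2*s) = 2 - 1*1 = 2 - 1 = 1)
((-1 + 1)*c(-5) + (-61 + 14)/(E + 79))² = ((-1 + 1)*1 + (-61 + 14)/(-32 + 79))² = (0*1 - 47/47)² = (0 - 47*1/47)² = (0 - 1)² = (-1)² = 1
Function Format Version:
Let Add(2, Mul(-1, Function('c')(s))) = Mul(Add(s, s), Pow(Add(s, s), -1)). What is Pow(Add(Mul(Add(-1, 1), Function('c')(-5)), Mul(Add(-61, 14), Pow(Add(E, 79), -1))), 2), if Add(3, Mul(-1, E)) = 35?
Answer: 1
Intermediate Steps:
E = -32 (E = Add(3, Mul(-1, 35)) = Add(3, -35) = -32)
Function('c')(s) = 1 (Function('c')(s) = Add(2, Mul(-1, Mul(Add(s, s), Pow(Add(s, s), -1)))) = Add(2, Mul(-1, Mul(Mul(2, s), Pow(Mul(2, s), -1)))) = Add(2, Mul(-1, Mul(Mul(2, s), Mul(Rational(1, 2), Pow(s, -1))))) = Add(2, Mul(-1, 1)) = Add(2, -1) = 1)
Pow(Add(Mul(Add(-1, 1), Function('c')(-5)), Mul(Add(-61, 14), Pow(Add(E, 79), -1))), 2) = Pow(Add(Mul(Add(-1, 1), 1), Mul(Add(-61, 14), Pow(Add(-32, 79), -1))), 2) = Pow(Add(Mul(0, 1), Mul(-47, Pow(47, -1))), 2) = Pow(Add(0, Mul(-47, Rational(1, 47))), 2) = Pow(Add(0, -1), 2) = Pow(-1, 2) = 1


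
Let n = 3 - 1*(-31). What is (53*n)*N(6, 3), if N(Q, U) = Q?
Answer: 10812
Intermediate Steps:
n = 34 (n = 3 + 31 = 34)
(53*n)*N(6, 3) = (53*34)*6 = 1802*6 = 10812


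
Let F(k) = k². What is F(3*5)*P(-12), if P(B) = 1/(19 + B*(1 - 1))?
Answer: 225/19 ≈ 11.842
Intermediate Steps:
P(B) = 1/19 (P(B) = 1/(19 + B*0) = 1/(19 + 0) = 1/19)
F(3*5)*P(-12) = (3*5)²*(1/19) = 15²*(1/19) = 225*(1/19) = 225/19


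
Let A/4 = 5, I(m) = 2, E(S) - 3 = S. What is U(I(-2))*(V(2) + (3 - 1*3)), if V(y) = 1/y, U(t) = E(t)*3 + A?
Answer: 35/2 ≈ 17.500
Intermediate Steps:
E(S) = 3 + S
A = 20 (A = 4*5 = 20)
U(t) = 29 + 3*t (U(t) = (3 + t)*3 + 20 = (9 + 3*t) + 20 = 29 + 3*t)
V(y) = 1/y
U(I(-2))*(V(2) + (3 - 1*3)) = (29 + 3*2)*(1/2 + (3 - 1*3)) = (29 + 6)*(1/2 + (3 - 3)) = 35*(1/2 + 0) = 35*(1/2) = 35/2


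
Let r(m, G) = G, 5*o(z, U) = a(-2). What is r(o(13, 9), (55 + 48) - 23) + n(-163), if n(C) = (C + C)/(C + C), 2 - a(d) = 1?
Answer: 81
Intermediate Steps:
a(d) = 1 (a(d) = 2 - 1*1 = 2 - 1 = 1)
o(z, U) = ⅕ (o(z, U) = (⅕)*1 = ⅕)
n(C) = 1 (n(C) = (2*C)/((2*C)) = (2*C)*(1/(2*C)) = 1)
r(o(13, 9), (55 + 48) - 23) + n(-163) = ((55 + 48) - 23) + 1 = (103 - 23) + 1 = 80 + 1 = 81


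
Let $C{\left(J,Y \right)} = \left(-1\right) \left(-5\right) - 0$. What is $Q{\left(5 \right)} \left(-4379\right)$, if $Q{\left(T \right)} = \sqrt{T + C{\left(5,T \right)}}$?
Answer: $- 4379 \sqrt{10} \approx -13848.0$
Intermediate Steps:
$C{\left(J,Y \right)} = 5$ ($C{\left(J,Y \right)} = 5 + 0 = 5$)
$Q{\left(T \right)} = \sqrt{5 + T}$ ($Q{\left(T \right)} = \sqrt{T + 5} = \sqrt{5 + T}$)
$Q{\left(5 \right)} \left(-4379\right) = \sqrt{5 + 5} \left(-4379\right) = \sqrt{10} \left(-4379\right) = - 4379 \sqrt{10}$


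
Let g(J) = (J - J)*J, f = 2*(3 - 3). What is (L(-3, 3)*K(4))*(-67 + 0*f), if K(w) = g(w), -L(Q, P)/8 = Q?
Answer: 0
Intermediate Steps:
L(Q, P) = -8*Q
f = 0 (f = 2*0 = 0)
g(J) = 0 (g(J) = 0*J = 0)
K(w) = 0
(L(-3, 3)*K(4))*(-67 + 0*f) = (-8*(-3)*0)*(-67 + 0*0) = (24*0)*(-67 + 0) = 0*(-67) = 0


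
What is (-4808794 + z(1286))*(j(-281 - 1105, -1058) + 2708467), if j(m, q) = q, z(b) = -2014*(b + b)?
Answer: -27043772434018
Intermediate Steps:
z(b) = -4028*b
(-4808794 + z(1286))*(j(-281 - 1105, -1058) + 2708467) = (-4808794 - 4028*1286)*(-1058 + 2708467) = (-4808794 - 5180008)*2707409 = -9988802*2707409 = -27043772434018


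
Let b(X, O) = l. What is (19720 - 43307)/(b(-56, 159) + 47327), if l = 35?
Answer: -23587/47362 ≈ -0.49802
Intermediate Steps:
b(X, O) = 35
(19720 - 43307)/(b(-56, 159) + 47327) = (19720 - 43307)/(35 + 47327) = -23587/47362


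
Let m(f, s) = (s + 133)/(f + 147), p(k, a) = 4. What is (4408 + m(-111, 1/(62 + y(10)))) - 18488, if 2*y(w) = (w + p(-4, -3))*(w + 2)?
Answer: -24661687/1752 ≈ -14076.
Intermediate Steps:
y(w) = (2 + w)*(4 + w)/2 (y(w) = ((w + 4)*(w + 2))/2 = ((4 + w)*(2 + w))/2 = ((2 + w)*(4 + w))/2 = (2 + w)*(4 + w)/2)
m(f, s) = (133 + s)/(147 + f)
(4408 + m(-111, 1/(62 + y(10)))) - 18488 = (4408 + (133 + 1/(62 + (4 + (½)*10² + 3*10)))/(147 - 111)) - 18488 = (4408 + (133 + 1/(62 + (4 + (½)*100 + 30)))/36) - 18488 = (4408 + (133 + 1/(62 + (4 + 50 + 30)))/36) - 18488 = (4408 + (133 + 1/(62 + 84))/36) - 18488 = (4408 + (133 + 1/146)/36) - 18488 = (4408 + (1/36)*(19419/146)) - 18488 = (4408 + 6473/1752) - 18488 = 7729289/1752 - 18488 = -24661687/1752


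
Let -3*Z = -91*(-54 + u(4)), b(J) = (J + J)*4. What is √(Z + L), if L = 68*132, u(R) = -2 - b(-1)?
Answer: 4*√470 ≈ 86.718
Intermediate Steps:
b(J) = 8*J (b(J) = (2*J)*4 = 8*J)
u(R) = 6 (u(R) = -2 - 8*(-1) = -2 - 1*(-8) = -2 + 8 = 6)
Z = -1456 (Z = -(-91)*(-54 + 6)/3 = -(-91)*(-48)/3 = -⅓*4368 = -1456)
L = 8976
√(Z + L) = √(-1456 + 8976) = √7520 = 4*√470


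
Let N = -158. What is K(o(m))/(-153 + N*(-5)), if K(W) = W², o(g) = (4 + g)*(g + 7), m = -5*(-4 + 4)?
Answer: 16/13 ≈ 1.2308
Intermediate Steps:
m = 0 (m = -5*0 = 0)
o(g) = (4 + g)*(7 + g)
K(o(m))/(-153 + N*(-5)) = (28 + 0² + 11*0)²/(-153 - 158*(-5)) = (28 + 0 + 0)²/(-153 + 790) = 28²/637 = 784*(1/637) = 16/13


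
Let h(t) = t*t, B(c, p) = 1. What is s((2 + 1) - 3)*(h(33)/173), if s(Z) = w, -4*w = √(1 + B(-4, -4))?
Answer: -1089*√2/692 ≈ -2.2255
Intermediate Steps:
h(t) = t²
w = -√2/4 (w = -√(1 + 1)/4 = -√2/4 ≈ -0.35355)
s(Z) = -√2/4
s((2 + 1) - 3)*(h(33)/173) = (-√2/4)*(33²/173) = (-√2/4)*(1089*(1/173)) = -√2/4*(1089/173) = -1089*√2/692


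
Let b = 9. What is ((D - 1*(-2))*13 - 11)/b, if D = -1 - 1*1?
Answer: -11/9 ≈ -1.2222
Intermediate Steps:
D = -2 (D = -1 - 1 = -2)
((D - 1*(-2))*13 - 11)/b = ((-2 - 1*(-2))*13 - 11)/9 = ((-2 + 2)*13 - 11)*(⅑) = (0*13 - 11)*(⅑) = (0 - 11)*(⅑) = -11*⅑ = -11/9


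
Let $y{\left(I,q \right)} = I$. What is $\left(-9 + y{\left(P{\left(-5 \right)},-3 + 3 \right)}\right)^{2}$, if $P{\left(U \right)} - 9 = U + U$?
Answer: $100$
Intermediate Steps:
$P{\left(U \right)} = 9 + 2 U$ ($P{\left(U \right)} = 9 + \left(U + U\right) = 9 + 2 U$)
$\left(-9 + y{\left(P{\left(-5 \right)},-3 + 3 \right)}\right)^{2} = \left(-9 + \left(9 + 2 \left(-5\right)\right)\right)^{2} = \left(-9 + \left(9 - 10\right)\right)^{2} = \left(-9 - 1\right)^{2} = \left(-10\right)^{2} = 100$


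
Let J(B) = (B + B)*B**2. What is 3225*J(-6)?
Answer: -1393200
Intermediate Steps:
J(B) = 2*B**3 (J(B) = (2*B)*B**2 = 2*B**3)
3225*J(-6) = 3225*(2*(-6)**3) = 3225*(2*(-216)) = 3225*(-432) = -1393200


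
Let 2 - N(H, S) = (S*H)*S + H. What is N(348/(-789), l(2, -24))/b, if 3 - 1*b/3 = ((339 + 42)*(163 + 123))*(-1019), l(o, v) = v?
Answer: 22486/29202561891 ≈ 7.7000e-7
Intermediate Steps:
b = 333109071 (b = 9 - 3*(339 + 42)*(163 + 123)*(-1019) = 9 - 3*381*286*(-1019) = 9 - 326898*(-1019) = 9 - 3*(-111036354) = 9 + 333109062 = 333109071)
N(H, S) = 2 - H - H*S² (N(H, S) = 2 - ((S*H)*S + H) = 2 - ((H*S)*S + H) = 2 - (H*S² + H) = 2 - (H + H*S²) = 2 + (-H - H*S²) = 2 - H - H*S²)
N(348/(-789), l(2, -24))/b = (2 - 348/(-789) - 1*348/(-789)*(-24)²)/333109071 = (2 - 348*(-1)/789 - 1*348*(-1/789)*576)*(1/333109071) = (2 - 1*(-116/263) - 1*(-116/263)*576)*(1/333109071) = (2 + 116/263 + 66816/263)*(1/333109071) = (67458/263)*(1/333109071) = 22486/29202561891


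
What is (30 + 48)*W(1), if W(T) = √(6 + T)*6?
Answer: 468*√7 ≈ 1238.2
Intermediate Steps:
W(T) = 6*√(6 + T)
(30 + 48)*W(1) = (30 + 48)*(6*√(6 + 1)) = 78*(6*√7) = 468*√7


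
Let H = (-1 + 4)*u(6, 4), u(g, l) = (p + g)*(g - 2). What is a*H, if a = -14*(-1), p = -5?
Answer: 168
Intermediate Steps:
u(g, l) = (-5 + g)*(-2 + g) (u(g, l) = (-5 + g)*(g - 2) = (-5 + g)*(-2 + g))
H = 12 (H = (-1 + 4)*(10 + 6² - 7*6) = 3*(10 + 36 - 42) = 3*4 = 12)
a = 14
a*H = 14*12 = 168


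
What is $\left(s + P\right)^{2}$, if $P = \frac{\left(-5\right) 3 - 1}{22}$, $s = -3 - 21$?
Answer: $\frac{73984}{121} \approx 611.44$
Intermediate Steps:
$s = -24$
$P = - \frac{8}{11}$ ($P = \left(-15 - 1\right) \frac{1}{22} = \left(-16\right) \frac{1}{22} = - \frac{8}{11} \approx -0.72727$)
$\left(s + P\right)^{2} = \left(-24 - \frac{8}{11}\right)^{2} = \left(- \frac{272}{11}\right)^{2} = \frac{73984}{121}$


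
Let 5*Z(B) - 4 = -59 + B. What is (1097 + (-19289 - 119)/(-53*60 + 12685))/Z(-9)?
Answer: -10407577/121664 ≈ -85.544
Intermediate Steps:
Z(B) = -11 + B/5 (Z(B) = ⅘ + (-59 + B)/5 = ⅘ + (-59/5 + B/5) = -11 + B/5)
(1097 + (-19289 - 119)/(-53*60 + 12685))/Z(-9) = (1097 + (-19289 - 119)/(-53*60 + 12685))/(-11 + (⅕)*(-9)) = (1097 - 19408/(-3180 + 12685))/(-11 - 9/5) = (1097 - 19408/9505)/(-64/5) = (1097 - 19408*1/9505)*(-5/64) = (1097 - 19408/9505)*(-5/64) = (10407577/9505)*(-5/64) = -10407577/121664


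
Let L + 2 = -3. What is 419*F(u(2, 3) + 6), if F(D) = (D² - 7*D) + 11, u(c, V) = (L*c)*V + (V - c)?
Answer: 293719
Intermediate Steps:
L = -5 (L = -2 - 3 = -5)
u(c, V) = V - c - 5*V*c (u(c, V) = (-5*c)*V + (V - c) = -5*V*c + (V - c) = V - c - 5*V*c)
F(D) = 11 + D² - 7*D
419*F(u(2, 3) + 6) = 419*(11 + ((3 - 1*2 - 5*3*2) + 6)² - 7*((3 - 1*2 - 5*3*2) + 6)) = 419*(11 + ((3 - 2 - 30) + 6)² - 7*((3 - 2 - 30) + 6)) = 419*(11 + (-29 + 6)² - 7*(-29 + 6)) = 419*(11 + (-23)² - 7*(-23)) = 419*(11 + 529 + 161) = 419*701 = 293719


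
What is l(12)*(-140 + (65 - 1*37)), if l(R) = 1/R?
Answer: -28/3 ≈ -9.3333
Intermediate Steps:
l(12)*(-140 + (65 - 1*37)) = (-140 + (65 - 1*37))/12 = (-140 + (65 - 37))/12 = (-140 + 28)/12 = (1/12)*(-112) = -28/3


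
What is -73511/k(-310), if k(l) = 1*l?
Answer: 73511/310 ≈ 237.13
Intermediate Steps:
k(l) = l
-73511/k(-310) = -73511/(-310) = -73511*(-1/310) = 73511/310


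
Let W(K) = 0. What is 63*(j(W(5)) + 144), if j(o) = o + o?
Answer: 9072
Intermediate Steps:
j(o) = 2*o
63*(j(W(5)) + 144) = 63*(2*0 + 144) = 63*(0 + 144) = 63*144 = 9072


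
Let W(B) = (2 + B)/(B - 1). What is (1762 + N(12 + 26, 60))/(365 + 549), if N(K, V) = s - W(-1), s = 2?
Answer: 3529/1828 ≈ 1.9305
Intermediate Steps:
W(B) = (2 + B)/(-1 + B)
N(K, V) = 5/2 (N(K, V) = 2 - (2 - 1)/(-1 - 1) = 2 - 1/(-2) = 2 - (-1)/2 = 2 - 1*(-1/2) = 2 + 1/2 = 5/2)
(1762 + N(12 + 26, 60))/(365 + 549) = (1762 + 5/2)/(365 + 549) = (3529/2)/914 = (3529/2)*(1/914) = 3529/1828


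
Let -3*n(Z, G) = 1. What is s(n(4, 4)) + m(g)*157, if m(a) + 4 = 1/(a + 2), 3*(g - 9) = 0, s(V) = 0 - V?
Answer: -20242/33 ≈ -613.39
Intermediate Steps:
n(Z, G) = -⅓ (n(Z, G) = -⅓*1 = -⅓)
s(V) = -V
g = 9 (g = 9 + (⅓)*0 = 9 + 0 = 9)
m(a) = -4 + 1/(2 + a) (m(a) = -4 + 1/(a + 2) = -4 + 1/(2 + a))
s(n(4, 4)) + m(g)*157 = -1*(-⅓) + ((-7 - 4*9)/(2 + 9))*157 = ⅓ + ((-7 - 36)/11)*157 = ⅓ + ((1/11)*(-43))*157 = ⅓ - 43/11*157 = ⅓ - 6751/11 = -20242/33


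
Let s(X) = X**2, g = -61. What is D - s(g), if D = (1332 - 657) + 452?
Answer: -2594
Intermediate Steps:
D = 1127 (D = 675 + 452 = 1127)
D - s(g) = 1127 - 1*(-61)**2 = 1127 - 1*3721 = 1127 - 3721 = -2594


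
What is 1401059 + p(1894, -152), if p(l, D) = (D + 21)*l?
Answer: 1152945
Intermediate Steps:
p(l, D) = l*(21 + D) (p(l, D) = (21 + D)*l = l*(21 + D))
1401059 + p(1894, -152) = 1401059 + 1894*(21 - 152) = 1401059 + 1894*(-131) = 1401059 - 248114 = 1152945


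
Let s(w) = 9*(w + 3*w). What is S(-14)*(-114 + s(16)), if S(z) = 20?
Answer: 9240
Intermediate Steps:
s(w) = 36*w (s(w) = 9*(4*w) = 36*w)
S(-14)*(-114 + s(16)) = 20*(-114 + 36*16) = 20*(-114 + 576) = 20*462 = 9240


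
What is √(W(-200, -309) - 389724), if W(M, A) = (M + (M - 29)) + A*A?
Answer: 4*I*√18417 ≈ 542.84*I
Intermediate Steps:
W(M, A) = -29 + A² + 2*M (W(M, A) = (M + (-29 + M)) + A² = (-29 + 2*M) + A² = -29 + A² + 2*M)
√(W(-200, -309) - 389724) = √((-29 + (-309)² + 2*(-200)) - 389724) = √((-29 + 95481 - 400) - 389724) = √(95052 - 389724) = √(-294672) = 4*I*√18417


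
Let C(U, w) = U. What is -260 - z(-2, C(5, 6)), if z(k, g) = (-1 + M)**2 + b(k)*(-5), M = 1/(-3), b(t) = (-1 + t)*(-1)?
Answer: -2221/9 ≈ -246.78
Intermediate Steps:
b(t) = 1 - t
M = -1/3 (M = 1*(-1/3) = -1/3 ≈ -0.33333)
z(k, g) = -29/9 + 5*k (z(k, g) = (-1 - 1/3)**2 + (1 - k)*(-5) = (-4/3)**2 + (-5 + 5*k) = 16/9 + (-5 + 5*k) = -29/9 + 5*k)
-260 - z(-2, C(5, 6)) = -260 - (-29/9 + 5*(-2)) = -260 - (-29/9 - 10) = -260 - 1*(-119/9) = -260 + 119/9 = -2221/9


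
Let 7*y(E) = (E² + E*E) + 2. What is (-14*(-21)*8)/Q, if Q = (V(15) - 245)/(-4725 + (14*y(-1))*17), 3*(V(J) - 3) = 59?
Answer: 32379984/667 ≈ 48546.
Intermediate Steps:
V(J) = 68/3 (V(J) = 3 + (⅓)*59 = 3 + 59/3 = 68/3)
y(E) = 2/7 + 2*E²/7 (y(E) = ((E² + E*E) + 2)/7 = ((E² + E²) + 2)/7 = (2*E² + 2)/7 = (2 + 2*E²)/7 = 2/7 + 2*E²/7)
Q = 667/13767 (Q = (68/3 - 245)/(-4725 + (14*(2/7 + (2/7)*(-1)²))*17) = -667/(3*(-4725 + (14*(2/7 + (2/7)*1))*17)) = -667/(3*(-4725 + (14*(2/7 + 2/7))*17)) = -667/(3*(-4725 + (14*(4/7))*17)) = -667/(3*(-4725 + 8*17)) = -667/(3*(-4725 + 136)) = -667/3/(-4589) = -667/3*(-1/4589) = 667/13767 ≈ 0.048449)
(-14*(-21)*8)/Q = (-14*(-21)*8)/(667/13767) = (294*8)*(13767/667) = 2352*(13767/667) = 32379984/667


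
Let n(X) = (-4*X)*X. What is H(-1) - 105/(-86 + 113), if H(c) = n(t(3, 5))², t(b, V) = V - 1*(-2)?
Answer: 345709/9 ≈ 38412.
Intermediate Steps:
t(b, V) = 2 + V (t(b, V) = V + 2 = 2 + V)
n(X) = -4*X²
H(c) = 38416 (H(c) = (-4*(2 + 5)²)² = (-4*7²)² = (-4*49)² = (-196)² = 38416)
H(-1) - 105/(-86 + 113) = 38416 - 105/(-86 + 113) = 38416 - 105/27 = 38416 + (1/27)*(-105) = 38416 - 35/9 = 345709/9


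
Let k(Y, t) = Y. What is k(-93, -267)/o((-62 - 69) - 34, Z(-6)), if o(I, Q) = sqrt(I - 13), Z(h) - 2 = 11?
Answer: 93*I*sqrt(178)/178 ≈ 6.9706*I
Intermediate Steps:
Z(h) = 13 (Z(h) = 2 + 11 = 13)
o(I, Q) = sqrt(-13 + I)
k(-93, -267)/o((-62 - 69) - 34, Z(-6)) = -93/sqrt(-13 + ((-62 - 69) - 34)) = -93/sqrt(-13 + (-131 - 34)) = -93/sqrt(-13 - 165) = -93*(-I*sqrt(178)/178) = -(-93)*I*sqrt(178)/178 = 93*I*sqrt(178)/178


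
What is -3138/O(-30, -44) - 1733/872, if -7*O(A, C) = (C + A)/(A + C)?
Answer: 19152619/872 ≈ 21964.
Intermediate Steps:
O(A, C) = -1/7 (O(A, C) = -(C + A)/(7*(A + C)) = -(A + C)/(7*(A + C)) = -1/7*1 = -1/7)
-3138/O(-30, -44) - 1733/872 = -3138/(-1/7) - 1733/872 = -3138*(-7) - 1733*1/872 = 21966 - 1733/872 = 19152619/872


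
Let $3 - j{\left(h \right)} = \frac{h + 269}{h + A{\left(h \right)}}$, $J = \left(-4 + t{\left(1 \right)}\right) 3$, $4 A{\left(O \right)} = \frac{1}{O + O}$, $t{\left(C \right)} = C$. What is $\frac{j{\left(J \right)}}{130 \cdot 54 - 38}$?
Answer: $\frac{20667}{4531318} \approx 0.0045609$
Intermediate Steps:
$A{\left(O \right)} = \frac{1}{8 O}$ ($A{\left(O \right)} = \frac{1}{4 \left(O + O\right)} = \frac{1}{4 \cdot 2 O} = \frac{\frac{1}{2} \frac{1}{O}}{4} = \frac{1}{8 O}$)
$J = -9$ ($J = \left(-4 + 1\right) 3 = \left(-3\right) 3 = -9$)
$j{\left(h \right)} = 3 - \frac{269 + h}{h + \frac{1}{8 h}}$ ($j{\left(h \right)} = 3 - \frac{h + 269}{h + \frac{1}{8 h}} = 3 - \frac{269 + h}{h + \frac{1}{8 h}}$)
$\frac{j{\left(J \right)}}{130 \cdot 54 - 38} = \frac{\frac{1}{1 + 8 \left(-9\right)^{2}} \left(3 + 8 \left(-9\right) \left(-269 + 2 \left(-9\right)\right)\right)}{130 \cdot 54 - 38} = \frac{\frac{1}{1 + 8 \cdot 81} \left(3 + 8 \left(-9\right) \left(-269 - 18\right)\right)}{7020 - 38} = \frac{\frac{1}{1 + 648} \left(3 + 8 \left(-9\right) \left(-287\right)\right)}{6982} = \frac{3 + 20664}{649} \cdot \frac{1}{6982} = \frac{1}{649} \cdot 20667 \cdot \frac{1}{6982} = \frac{20667}{649} \cdot \frac{1}{6982} = \frac{20667}{4531318}$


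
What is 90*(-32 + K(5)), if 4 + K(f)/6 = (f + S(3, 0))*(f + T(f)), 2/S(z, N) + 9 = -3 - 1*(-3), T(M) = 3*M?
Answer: 46560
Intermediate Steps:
S(z, N) = -2/9 (S(z, N) = 2/(-9 + (-3 - 1*(-3))) = 2/(-9 + (-3 + 3)) = 2/(-9 + 0) = 2/(-9) = 2*(-⅑) = -2/9)
K(f) = -24 + 24*f*(-2/9 + f) (K(f) = -24 + 6*((f - 2/9)*(f + 3*f)) = -24 + 6*((-2/9 + f)*(4*f)) = -24 + 6*(4*f*(-2/9 + f)) = -24 + 24*f*(-2/9 + f))
90*(-32 + K(5)) = 90*(-32 + (-24 + 24*5² - 16/3*5)) = 90*(-32 + (-24 + 24*25 - 80/3)) = 90*(-32 + (-24 + 600 - 80/3)) = 90*(-32 + 1648/3) = 90*(1552/3) = 46560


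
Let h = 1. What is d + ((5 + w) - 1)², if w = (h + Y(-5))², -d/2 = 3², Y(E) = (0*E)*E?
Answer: 7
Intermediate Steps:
Y(E) = 0 (Y(E) = 0*E = 0)
d = -18 (d = -2*3² = -2*9 = -18)
w = 1 (w = (1 + 0)² = 1² = 1)
d + ((5 + w) - 1)² = -18 + ((5 + 1) - 1)² = -18 + (6 - 1)² = -18 + 5² = -18 + 25 = 7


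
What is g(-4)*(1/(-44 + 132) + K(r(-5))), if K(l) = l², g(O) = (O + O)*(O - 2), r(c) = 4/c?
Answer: 8598/275 ≈ 31.265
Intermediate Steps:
g(O) = 2*O*(-2 + O) (g(O) = (2*O)*(-2 + O) = 2*O*(-2 + O))
g(-4)*(1/(-44 + 132) + K(r(-5))) = (2*(-4)*(-2 - 4))*(1/(-44 + 132) + (4/(-5))²) = (2*(-4)*(-6))*(1/88 + (4*(-⅕))²) = 48*(1/88 + (-⅘)²) = 48*(1/88 + 16/25) = 48*(1433/2200) = 8598/275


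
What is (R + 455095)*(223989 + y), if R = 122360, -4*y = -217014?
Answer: 321345045675/2 ≈ 1.6067e+11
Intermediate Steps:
y = 108507/2 (y = -¼*(-217014) = 108507/2 ≈ 54254.)
(R + 455095)*(223989 + y) = (122360 + 455095)*(223989 + 108507/2) = 577455*(556485/2) = 321345045675/2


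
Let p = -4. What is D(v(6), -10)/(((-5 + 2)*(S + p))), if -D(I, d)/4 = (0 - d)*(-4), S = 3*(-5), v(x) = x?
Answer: 160/57 ≈ 2.8070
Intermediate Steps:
S = -15
D(I, d) = -16*d (D(I, d) = -4*(0 - d)*(-4) = -4*(-d)*(-4) = -16*d)
D(v(6), -10)/(((-5 + 2)*(S + p))) = (-16*(-10))/(((-5 + 2)*(-15 - 4))) = 160/((-3*(-19))) = 160/57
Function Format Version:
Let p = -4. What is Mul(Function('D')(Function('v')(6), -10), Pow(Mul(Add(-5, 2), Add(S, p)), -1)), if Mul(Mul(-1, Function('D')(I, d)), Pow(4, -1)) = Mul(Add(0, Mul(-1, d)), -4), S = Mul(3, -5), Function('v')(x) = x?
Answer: Rational(160, 57) ≈ 2.8070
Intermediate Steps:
S = -15
Function('D')(I, d) = Mul(-16, d) (Function('D')(I, d) = Mul(-4, Mul(Add(0, Mul(-1, d)), -4)) = Mul(-4, Mul(Mul(-1, d), -4)) = Mul(-4, Mul(4, d)) = Mul(-16, d))
Mul(Function('D')(Function('v')(6), -10), Pow(Mul(Add(-5, 2), Add(S, p)), -1)) = Mul(Mul(-16, -10), Pow(Mul(Add(-5, 2), Add(-15, -4)), -1)) = Mul(160, Pow(Mul(-3, -19), -1)) = Mul(160, Pow(57, -1)) = Mul(160, Rational(1, 57)) = Rational(160, 57)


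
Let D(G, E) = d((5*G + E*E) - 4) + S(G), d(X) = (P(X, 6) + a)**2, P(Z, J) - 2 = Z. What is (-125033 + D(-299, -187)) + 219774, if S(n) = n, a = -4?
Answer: 1120201466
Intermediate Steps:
P(Z, J) = 2 + Z
d(X) = (-2 + X)**2 (d(X) = ((2 + X) - 4)**2 = (-2 + X)**2)
D(G, E) = G + (-6 + E**2 + 5*G)**2 (D(G, E) = (-2 + ((5*G + E*E) - 4))**2 + G = (-2 + ((5*G + E**2) - 4))**2 + G = (-2 + ((E**2 + 5*G) - 4))**2 + G = (-2 + (-4 + E**2 + 5*G))**2 + G = (-6 + E**2 + 5*G)**2 + G = G + (-6 + E**2 + 5*G)**2)
(-125033 + D(-299, -187)) + 219774 = (-125033 + (-299 + (-6 + (-187)**2 + 5*(-299))**2)) + 219774 = (-125033 + (-299 + (-6 + 34969 - 1495)**2)) + 219774 = (-125033 + (-299 + 33468**2)) + 219774 = (-125033 + (-299 + 1120107024)) + 219774 = (-125033 + 1120106725) + 219774 = 1119981692 + 219774 = 1120201466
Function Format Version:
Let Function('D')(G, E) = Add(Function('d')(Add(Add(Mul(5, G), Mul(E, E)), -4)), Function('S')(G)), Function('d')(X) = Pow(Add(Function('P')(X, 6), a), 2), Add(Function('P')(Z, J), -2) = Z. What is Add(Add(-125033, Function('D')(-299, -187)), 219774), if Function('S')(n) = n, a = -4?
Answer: 1120201466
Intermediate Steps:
Function('P')(Z, J) = Add(2, Z)
Function('d')(X) = Pow(Add(-2, X), 2) (Function('d')(X) = Pow(Add(Add(2, X), -4), 2) = Pow(Add(-2, X), 2))
Function('D')(G, E) = Add(G, Pow(Add(-6, Pow(E, 2), Mul(5, G)), 2)) (Function('D')(G, E) = Add(Pow(Add(-2, Add(Add(Mul(5, G), Mul(E, E)), -4)), 2), G) = Add(Pow(Add(-2, Add(Add(Mul(5, G), Pow(E, 2)), -4)), 2), G) = Add(Pow(Add(-2, Add(Add(Pow(E, 2), Mul(5, G)), -4)), 2), G) = Add(Pow(Add(-2, Add(-4, Pow(E, 2), Mul(5, G))), 2), G) = Add(Pow(Add(-6, Pow(E, 2), Mul(5, G)), 2), G) = Add(G, Pow(Add(-6, Pow(E, 2), Mul(5, G)), 2)))
Add(Add(-125033, Function('D')(-299, -187)), 219774) = Add(Add(-125033, Add(-299, Pow(Add(-6, Pow(-187, 2), Mul(5, -299)), 2))), 219774) = Add(Add(-125033, Add(-299, Pow(Add(-6, 34969, -1495), 2))), 219774) = Add(Add(-125033, Add(-299, Pow(33468, 2))), 219774) = Add(Add(-125033, Add(-299, 1120107024)), 219774) = Add(Add(-125033, 1120106725), 219774) = Add(1119981692, 219774) = 1120201466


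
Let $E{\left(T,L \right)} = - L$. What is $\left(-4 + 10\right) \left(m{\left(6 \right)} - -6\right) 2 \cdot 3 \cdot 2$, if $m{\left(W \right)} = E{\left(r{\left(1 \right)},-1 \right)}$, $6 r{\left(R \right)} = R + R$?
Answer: $504$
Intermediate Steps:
$r{\left(R \right)} = \frac{R}{3}$ ($r{\left(R \right)} = \frac{R + R}{6} = \frac{2 R}{6} = \frac{R}{3}$)
$m{\left(W \right)} = 1$ ($m{\left(W \right)} = \left(-1\right) \left(-1\right) = 1$)
$\left(-4 + 10\right) \left(m{\left(6 \right)} - -6\right) 2 \cdot 3 \cdot 2 = \left(-4 + 10\right) \left(1 - -6\right) 2 \cdot 3 \cdot 2 = 6 \left(1 + 6\right) 6 \cdot 2 = 6 \cdot 7 \cdot 6 \cdot 2 = 42 \cdot 6 \cdot 2 = 252 \cdot 2 = 504$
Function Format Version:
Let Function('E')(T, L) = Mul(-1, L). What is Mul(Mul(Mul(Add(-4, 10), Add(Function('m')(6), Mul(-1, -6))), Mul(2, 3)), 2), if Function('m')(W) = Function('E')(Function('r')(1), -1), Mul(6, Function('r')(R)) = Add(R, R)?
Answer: 504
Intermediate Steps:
Function('r')(R) = Mul(Rational(1, 3), R) (Function('r')(R) = Mul(Rational(1, 6), Add(R, R)) = Mul(Rational(1, 6), Mul(2, R)) = Mul(Rational(1, 3), R))
Function('m')(W) = 1 (Function('m')(W) = Mul(-1, -1) = 1)
Mul(Mul(Mul(Add(-4, 10), Add(Function('m')(6), Mul(-1, -6))), Mul(2, 3)), 2) = Mul(Mul(Mul(Add(-4, 10), Add(1, Mul(-1, -6))), Mul(2, 3)), 2) = Mul(Mul(Mul(6, Add(1, 6)), 6), 2) = Mul(Mul(Mul(6, 7), 6), 2) = Mul(Mul(42, 6), 2) = Mul(252, 2) = 504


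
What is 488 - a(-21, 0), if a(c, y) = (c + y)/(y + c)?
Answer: 487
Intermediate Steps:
a(c, y) = 1 (a(c, y) = (c + y)/(c + y) = 1)
488 - a(-21, 0) = 488 - 1*1 = 488 - 1 = 487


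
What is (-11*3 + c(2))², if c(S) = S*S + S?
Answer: 729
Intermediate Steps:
c(S) = S + S² (c(S) = S² + S = S + S²)
(-11*3 + c(2))² = (-11*3 + 2*(1 + 2))² = (-33 + 2*3)² = (-33 + 6)² = (-27)² = 729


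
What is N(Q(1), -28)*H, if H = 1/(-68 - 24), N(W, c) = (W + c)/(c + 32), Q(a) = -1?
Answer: 29/368 ≈ 0.078804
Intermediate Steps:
N(W, c) = (W + c)/(32 + c)
H = -1/92 (H = 1/(-92) = -1/92 ≈ -0.010870)
N(Q(1), -28)*H = ((-1 - 28)/(32 - 28))*(-1/92) = (-29/4)*(-1/92) = ((1/4)*(-29))*(-1/92) = -29/4*(-1/92) = 29/368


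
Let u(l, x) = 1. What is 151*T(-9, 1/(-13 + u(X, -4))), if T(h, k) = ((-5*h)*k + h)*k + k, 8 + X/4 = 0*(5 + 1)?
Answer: 7097/48 ≈ 147.85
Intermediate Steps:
X = -32 (X = -32 + 4*(0*(5 + 1)) = -32 + 4*(0*6) = -32 + 4*0 = -32 + 0 = -32)
T(h, k) = k + k*(h - 5*h*k) (T(h, k) = (-5*h*k + h)*k + k = (h - 5*h*k)*k + k = k*(h - 5*h*k) + k = k + k*(h - 5*h*k))
151*T(-9, 1/(-13 + u(X, -4))) = 151*((1 - 9 - 5*(-9)/(-13 + 1))/(-13 + 1)) = 151*((1 - 9 - 5*(-9)/(-12))/(-12)) = 151*(-(1 - 9 - 5*(-9)*(-1/12))/12) = 151*(-(1 - 9 - 15/4)/12) = 151*(-1/12*(-47/4)) = 151*(47/48) = 7097/48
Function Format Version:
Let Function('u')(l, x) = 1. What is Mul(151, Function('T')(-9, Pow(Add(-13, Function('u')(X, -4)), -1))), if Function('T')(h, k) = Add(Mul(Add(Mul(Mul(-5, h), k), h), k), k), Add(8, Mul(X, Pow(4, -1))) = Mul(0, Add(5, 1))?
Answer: Rational(7097, 48) ≈ 147.85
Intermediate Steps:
X = -32 (X = Add(-32, Mul(4, Mul(0, Add(5, 1)))) = Add(-32, Mul(4, Mul(0, 6))) = Add(-32, Mul(4, 0)) = Add(-32, 0) = -32)
Function('T')(h, k) = Add(k, Mul(k, Add(h, Mul(-5, h, k)))) (Function('T')(h, k) = Add(Mul(Add(Mul(-5, h, k), h), k), k) = Add(Mul(Add(h, Mul(-5, h, k)), k), k) = Add(Mul(k, Add(h, Mul(-5, h, k))), k) = Add(k, Mul(k, Add(h, Mul(-5, h, k)))))
Mul(151, Function('T')(-9, Pow(Add(-13, Function('u')(X, -4)), -1))) = Mul(151, Mul(Pow(Add(-13, 1), -1), Add(1, -9, Mul(-5, -9, Pow(Add(-13, 1), -1))))) = Mul(151, Mul(Pow(-12, -1), Add(1, -9, Mul(-5, -9, Pow(-12, -1))))) = Mul(151, Mul(Rational(-1, 12), Add(1, -9, Mul(-5, -9, Rational(-1, 12))))) = Mul(151, Mul(Rational(-1, 12), Add(1, -9, Rational(-15, 4)))) = Mul(151, Mul(Rational(-1, 12), Rational(-47, 4))) = Mul(151, Rational(47, 48)) = Rational(7097, 48)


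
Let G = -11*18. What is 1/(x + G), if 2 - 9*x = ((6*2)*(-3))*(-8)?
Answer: -9/2068 ≈ -0.0043520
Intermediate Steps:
G = -198
x = -286/9 (x = 2/9 - (6*2)*(-3)*(-8)/9 = 2/9 - 12*(-3)*(-8)/9 = 2/9 - (-4)*(-8) = 2/9 - ⅑*288 = 2/9 - 32 = -286/9 ≈ -31.778)
1/(x + G) = 1/(-286/9 - 198) = 1/(-2068/9) = -9/2068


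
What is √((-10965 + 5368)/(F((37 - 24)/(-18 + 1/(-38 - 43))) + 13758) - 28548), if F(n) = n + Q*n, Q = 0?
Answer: I*√11501580010616347215/20071869 ≈ 168.96*I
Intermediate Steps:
F(n) = n (F(n) = n + 0*n = n + 0 = n)
√((-10965 + 5368)/(F((37 - 24)/(-18 + 1/(-38 - 43))) + 13758) - 28548) = √((-10965 + 5368)/((37 - 24)/(-18 + 1/(-38 - 43)) + 13758) - 28548) = √(-5597/(13/(-18 + 1/(-81)) + 13758) - 28548) = √(-5597/(13/(-18 - 1/81) + 13758) - 28548) = √(-5597/(13/(-1459/81) + 13758) - 28548) = √(-5597/(13*(-81/1459) + 13758) - 28548) = √(-5597/(-1053/1459 + 13758) - 28548) = √(-5597/20071869/1459 - 28548) = √(-5597*1459/20071869 - 28548) = √(-8166023/20071869 - 28548) = √(-573019882235/20071869) = I*√11501580010616347215/20071869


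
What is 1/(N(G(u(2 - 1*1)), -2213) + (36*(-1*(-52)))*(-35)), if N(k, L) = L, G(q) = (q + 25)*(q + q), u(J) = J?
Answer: -1/67733 ≈ -1.4764e-5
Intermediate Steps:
G(q) = 2*q*(25 + q) (G(q) = (25 + q)*(2*q) = 2*q*(25 + q))
1/(N(G(u(2 - 1*1)), -2213) + (36*(-1*(-52)))*(-35)) = 1/(-2213 + (36*(-1*(-52)))*(-35)) = 1/(-2213 + (36*52)*(-35)) = 1/(-2213 + 1872*(-35)) = 1/(-2213 - 65520) = 1/(-67733) = -1/67733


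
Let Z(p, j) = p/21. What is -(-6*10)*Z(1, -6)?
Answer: 20/7 ≈ 2.8571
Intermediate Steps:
Z(p, j) = p/21 (Z(p, j) = p*(1/21) = p/21)
-(-6*10)*Z(1, -6) = -(-6*10)*(1/21)*1 = -(-60)/21 = -1*(-20/7) = 20/7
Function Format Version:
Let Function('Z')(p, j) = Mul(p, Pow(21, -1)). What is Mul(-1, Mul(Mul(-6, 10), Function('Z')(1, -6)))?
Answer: Rational(20, 7) ≈ 2.8571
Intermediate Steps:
Function('Z')(p, j) = Mul(Rational(1, 21), p) (Function('Z')(p, j) = Mul(p, Rational(1, 21)) = Mul(Rational(1, 21), p))
Mul(-1, Mul(Mul(-6, 10), Function('Z')(1, -6))) = Mul(-1, Mul(Mul(-6, 10), Mul(Rational(1, 21), 1))) = Mul(-1, Mul(-60, Rational(1, 21))) = Mul(-1, Rational(-20, 7)) = Rational(20, 7)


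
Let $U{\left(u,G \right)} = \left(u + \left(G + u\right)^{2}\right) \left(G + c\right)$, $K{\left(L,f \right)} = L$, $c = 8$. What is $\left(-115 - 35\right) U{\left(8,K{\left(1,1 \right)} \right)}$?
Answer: $-120150$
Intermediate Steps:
$U{\left(u,G \right)} = \left(8 + G\right) \left(u + \left(G + u\right)^{2}\right)$ ($U{\left(u,G \right)} = \left(u + \left(G + u\right)^{2}\right) \left(G + 8\right) = \left(u + \left(G + u\right)^{2}\right) \left(8 + G\right) = \left(8 + G\right) \left(u + \left(G + u\right)^{2}\right)$)
$\left(-115 - 35\right) U{\left(8,K{\left(1,1 \right)} \right)} = \left(-115 - 35\right) \left(8 \cdot 8 + 8 \left(1 + 8\right)^{2} + 1 \cdot 8 + 1 \left(1 + 8\right)^{2}\right) = - 150 \left(64 + 8 \cdot 9^{2} + 8 + 1 \cdot 9^{2}\right) = - 150 \left(64 + 8 \cdot 81 + 8 + 1 \cdot 81\right) = - 150 \left(64 + 648 + 8 + 81\right) = \left(-150\right) 801 = -120150$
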